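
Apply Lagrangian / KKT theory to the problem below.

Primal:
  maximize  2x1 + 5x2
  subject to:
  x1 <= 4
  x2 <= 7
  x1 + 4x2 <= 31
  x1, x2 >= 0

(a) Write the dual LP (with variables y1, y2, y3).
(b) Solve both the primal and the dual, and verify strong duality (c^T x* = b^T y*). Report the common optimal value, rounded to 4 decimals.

The standard primal-dual pair for 'max c^T x s.t. A x <= b, x >= 0' is:
  Dual:  min b^T y  s.t.  A^T y >= c,  y >= 0.

So the dual LP is:
  minimize  4y1 + 7y2 + 31y3
  subject to:
    y1 + y3 >= 2
    y2 + 4y3 >= 5
    y1, y2, y3 >= 0

Solving the primal: x* = (4, 6.75).
  primal value c^T x* = 41.75.
Solving the dual: y* = (0.75, 0, 1.25).
  dual value b^T y* = 41.75.
Strong duality: c^T x* = b^T y*. Confirmed.

41.75


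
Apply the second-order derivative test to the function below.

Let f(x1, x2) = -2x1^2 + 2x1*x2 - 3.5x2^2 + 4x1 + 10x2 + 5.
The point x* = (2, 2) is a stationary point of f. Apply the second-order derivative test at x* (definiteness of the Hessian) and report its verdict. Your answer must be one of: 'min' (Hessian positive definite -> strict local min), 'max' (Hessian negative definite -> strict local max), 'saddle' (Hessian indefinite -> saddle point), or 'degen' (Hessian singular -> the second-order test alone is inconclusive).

Compute the Hessian H = grad^2 f:
  H = [[-4, 2], [2, -7]]
Verify stationarity: grad f(x*) = H x* + g = (0, 0).
Eigenvalues of H: -8, -3.
Both eigenvalues < 0, so H is negative definite -> x* is a strict local max.

max


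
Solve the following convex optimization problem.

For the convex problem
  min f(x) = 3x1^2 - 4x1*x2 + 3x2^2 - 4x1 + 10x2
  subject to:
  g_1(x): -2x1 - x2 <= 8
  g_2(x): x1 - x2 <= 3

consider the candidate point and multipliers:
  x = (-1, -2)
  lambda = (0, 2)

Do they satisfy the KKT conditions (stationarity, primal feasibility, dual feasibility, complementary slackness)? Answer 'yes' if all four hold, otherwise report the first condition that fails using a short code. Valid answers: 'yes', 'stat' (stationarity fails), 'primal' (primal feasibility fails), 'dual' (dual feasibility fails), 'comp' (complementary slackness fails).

Gradient of f: grad f(x) = Q x + c = (-2, 2)
Constraint values g_i(x) = a_i^T x - b_i:
  g_1((-1, -2)) = -4
  g_2((-1, -2)) = -2
Stationarity residual: grad f(x) + sum_i lambda_i a_i = (0, 0)
  -> stationarity OK
Primal feasibility (all g_i <= 0): OK
Dual feasibility (all lambda_i >= 0): OK
Complementary slackness (lambda_i * g_i(x) = 0 for all i): FAILS

Verdict: the first failing condition is complementary_slackness -> comp.

comp


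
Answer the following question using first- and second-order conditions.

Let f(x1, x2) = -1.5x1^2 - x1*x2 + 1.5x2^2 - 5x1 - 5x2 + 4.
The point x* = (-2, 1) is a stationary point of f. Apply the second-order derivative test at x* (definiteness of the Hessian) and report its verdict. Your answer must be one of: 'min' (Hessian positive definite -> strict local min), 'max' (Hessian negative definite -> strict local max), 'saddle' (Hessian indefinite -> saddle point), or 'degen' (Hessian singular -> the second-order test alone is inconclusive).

Compute the Hessian H = grad^2 f:
  H = [[-3, -1], [-1, 3]]
Verify stationarity: grad f(x*) = H x* + g = (0, 0).
Eigenvalues of H: -3.1623, 3.1623.
Eigenvalues have mixed signs, so H is indefinite -> x* is a saddle point.

saddle


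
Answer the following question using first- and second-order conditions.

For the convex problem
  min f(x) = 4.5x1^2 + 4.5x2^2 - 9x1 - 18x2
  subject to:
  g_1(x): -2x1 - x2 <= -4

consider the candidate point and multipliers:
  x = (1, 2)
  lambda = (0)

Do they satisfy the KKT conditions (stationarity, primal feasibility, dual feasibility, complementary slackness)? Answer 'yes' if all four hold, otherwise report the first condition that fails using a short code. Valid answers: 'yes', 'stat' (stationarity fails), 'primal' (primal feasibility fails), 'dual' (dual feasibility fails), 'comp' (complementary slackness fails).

Gradient of f: grad f(x) = Q x + c = (0, 0)
Constraint values g_i(x) = a_i^T x - b_i:
  g_1((1, 2)) = 0
Stationarity residual: grad f(x) + sum_i lambda_i a_i = (0, 0)
  -> stationarity OK
Primal feasibility (all g_i <= 0): OK
Dual feasibility (all lambda_i >= 0): OK
Complementary slackness (lambda_i * g_i(x) = 0 for all i): OK

Verdict: yes, KKT holds.

yes


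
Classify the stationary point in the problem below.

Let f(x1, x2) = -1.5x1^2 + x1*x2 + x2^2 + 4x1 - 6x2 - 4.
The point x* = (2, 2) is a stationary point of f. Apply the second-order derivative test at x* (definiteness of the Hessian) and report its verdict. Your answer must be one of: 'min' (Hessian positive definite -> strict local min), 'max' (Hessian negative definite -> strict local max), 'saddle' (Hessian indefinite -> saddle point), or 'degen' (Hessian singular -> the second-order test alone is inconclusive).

Compute the Hessian H = grad^2 f:
  H = [[-3, 1], [1, 2]]
Verify stationarity: grad f(x*) = H x* + g = (0, 0).
Eigenvalues of H: -3.1926, 2.1926.
Eigenvalues have mixed signs, so H is indefinite -> x* is a saddle point.

saddle


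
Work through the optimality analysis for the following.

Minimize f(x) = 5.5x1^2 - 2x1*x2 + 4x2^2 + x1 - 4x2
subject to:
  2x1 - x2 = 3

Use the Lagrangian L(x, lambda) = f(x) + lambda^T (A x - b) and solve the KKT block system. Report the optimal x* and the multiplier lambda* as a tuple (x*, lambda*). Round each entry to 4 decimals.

Form the Lagrangian:
  L(x, lambda) = (1/2) x^T Q x + c^T x + lambda^T (A x - b)
Stationarity (grad_x L = 0): Q x + c + A^T lambda = 0.
Primal feasibility: A x = b.

This gives the KKT block system:
  [ Q   A^T ] [ x     ]   [-c ]
  [ A    0  ] [ lambda ] = [ b ]

Solving the linear system:
  x*      = (1.4, -0.2)
  lambda* = (-8.4)
  f(x*)   = 13.7

x* = (1.4, -0.2), lambda* = (-8.4)


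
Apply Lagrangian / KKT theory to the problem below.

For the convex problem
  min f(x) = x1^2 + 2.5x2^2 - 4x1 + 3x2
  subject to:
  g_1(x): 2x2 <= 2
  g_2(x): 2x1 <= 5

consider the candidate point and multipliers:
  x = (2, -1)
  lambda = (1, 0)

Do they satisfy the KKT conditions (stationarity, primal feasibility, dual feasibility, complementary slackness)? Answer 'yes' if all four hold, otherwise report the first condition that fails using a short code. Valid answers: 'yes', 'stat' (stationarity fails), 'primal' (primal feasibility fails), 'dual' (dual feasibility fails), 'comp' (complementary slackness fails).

Gradient of f: grad f(x) = Q x + c = (0, -2)
Constraint values g_i(x) = a_i^T x - b_i:
  g_1((2, -1)) = -4
  g_2((2, -1)) = -1
Stationarity residual: grad f(x) + sum_i lambda_i a_i = (0, 0)
  -> stationarity OK
Primal feasibility (all g_i <= 0): OK
Dual feasibility (all lambda_i >= 0): OK
Complementary slackness (lambda_i * g_i(x) = 0 for all i): FAILS

Verdict: the first failing condition is complementary_slackness -> comp.

comp


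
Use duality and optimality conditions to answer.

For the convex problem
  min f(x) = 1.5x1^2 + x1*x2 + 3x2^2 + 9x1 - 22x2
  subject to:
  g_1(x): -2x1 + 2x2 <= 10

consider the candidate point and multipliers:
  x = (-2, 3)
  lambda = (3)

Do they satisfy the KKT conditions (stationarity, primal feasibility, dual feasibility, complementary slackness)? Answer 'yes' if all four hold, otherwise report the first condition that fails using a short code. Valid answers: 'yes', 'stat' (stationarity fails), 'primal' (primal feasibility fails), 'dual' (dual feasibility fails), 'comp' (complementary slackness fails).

Gradient of f: grad f(x) = Q x + c = (6, -6)
Constraint values g_i(x) = a_i^T x - b_i:
  g_1((-2, 3)) = 0
Stationarity residual: grad f(x) + sum_i lambda_i a_i = (0, 0)
  -> stationarity OK
Primal feasibility (all g_i <= 0): OK
Dual feasibility (all lambda_i >= 0): OK
Complementary slackness (lambda_i * g_i(x) = 0 for all i): OK

Verdict: yes, KKT holds.

yes


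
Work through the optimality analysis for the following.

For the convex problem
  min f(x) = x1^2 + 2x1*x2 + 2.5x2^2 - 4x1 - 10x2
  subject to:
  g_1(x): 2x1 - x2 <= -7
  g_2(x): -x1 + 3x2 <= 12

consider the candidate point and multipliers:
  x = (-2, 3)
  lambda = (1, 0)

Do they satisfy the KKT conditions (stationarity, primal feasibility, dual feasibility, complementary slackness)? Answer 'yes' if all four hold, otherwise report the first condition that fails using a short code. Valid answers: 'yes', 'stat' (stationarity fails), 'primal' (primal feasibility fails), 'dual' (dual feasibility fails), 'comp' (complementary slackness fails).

Gradient of f: grad f(x) = Q x + c = (-2, 1)
Constraint values g_i(x) = a_i^T x - b_i:
  g_1((-2, 3)) = 0
  g_2((-2, 3)) = -1
Stationarity residual: grad f(x) + sum_i lambda_i a_i = (0, 0)
  -> stationarity OK
Primal feasibility (all g_i <= 0): OK
Dual feasibility (all lambda_i >= 0): OK
Complementary slackness (lambda_i * g_i(x) = 0 for all i): OK

Verdict: yes, KKT holds.

yes


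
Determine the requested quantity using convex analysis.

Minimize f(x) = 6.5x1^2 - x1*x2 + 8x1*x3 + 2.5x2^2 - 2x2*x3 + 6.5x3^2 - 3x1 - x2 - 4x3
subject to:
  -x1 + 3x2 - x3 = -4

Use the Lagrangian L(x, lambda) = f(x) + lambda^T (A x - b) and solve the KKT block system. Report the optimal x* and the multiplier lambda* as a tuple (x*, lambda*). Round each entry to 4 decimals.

Form the Lagrangian:
  L(x, lambda) = (1/2) x^T Q x + c^T x + lambda^T (A x - b)
Stationarity (grad_x L = 0): Q x + c + A^T lambda = 0.
Primal feasibility: A x = b.

This gives the KKT block system:
  [ Q   A^T ] [ x     ]   [-c ]
  [ A    0  ] [ lambda ] = [ b ]

Solving the linear system:
  x*      = (0.2212, -1.1991, 0.1814)
  lambda* = (2.5265)
  f(x*)   = 4.958

x* = (0.2212, -1.1991, 0.1814), lambda* = (2.5265)


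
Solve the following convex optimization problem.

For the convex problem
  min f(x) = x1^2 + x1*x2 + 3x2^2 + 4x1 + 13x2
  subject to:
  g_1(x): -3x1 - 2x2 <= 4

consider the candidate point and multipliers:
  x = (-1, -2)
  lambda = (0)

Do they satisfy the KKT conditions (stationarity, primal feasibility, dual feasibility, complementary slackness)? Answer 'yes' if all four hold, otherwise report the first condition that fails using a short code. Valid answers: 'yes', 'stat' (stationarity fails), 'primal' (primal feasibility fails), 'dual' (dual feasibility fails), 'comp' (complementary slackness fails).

Gradient of f: grad f(x) = Q x + c = (0, 0)
Constraint values g_i(x) = a_i^T x - b_i:
  g_1((-1, -2)) = 3
Stationarity residual: grad f(x) + sum_i lambda_i a_i = (0, 0)
  -> stationarity OK
Primal feasibility (all g_i <= 0): FAILS
Dual feasibility (all lambda_i >= 0): OK
Complementary slackness (lambda_i * g_i(x) = 0 for all i): OK

Verdict: the first failing condition is primal_feasibility -> primal.

primal


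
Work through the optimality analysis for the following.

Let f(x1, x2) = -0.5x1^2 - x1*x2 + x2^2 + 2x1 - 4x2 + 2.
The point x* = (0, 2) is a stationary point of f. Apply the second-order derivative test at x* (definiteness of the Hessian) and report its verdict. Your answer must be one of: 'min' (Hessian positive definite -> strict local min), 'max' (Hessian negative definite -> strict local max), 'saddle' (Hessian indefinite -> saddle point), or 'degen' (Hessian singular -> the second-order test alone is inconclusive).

Compute the Hessian H = grad^2 f:
  H = [[-1, -1], [-1, 2]]
Verify stationarity: grad f(x*) = H x* + g = (0, 0).
Eigenvalues of H: -1.3028, 2.3028.
Eigenvalues have mixed signs, so H is indefinite -> x* is a saddle point.

saddle


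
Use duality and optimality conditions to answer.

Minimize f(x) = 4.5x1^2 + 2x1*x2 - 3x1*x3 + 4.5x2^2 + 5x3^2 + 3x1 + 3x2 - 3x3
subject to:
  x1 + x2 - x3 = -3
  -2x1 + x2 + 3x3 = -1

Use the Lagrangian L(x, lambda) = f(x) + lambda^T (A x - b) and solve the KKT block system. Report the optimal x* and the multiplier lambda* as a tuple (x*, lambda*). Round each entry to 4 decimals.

Form the Lagrangian:
  L(x, lambda) = (1/2) x^T Q x + c^T x + lambda^T (A x - b)
Stationarity (grad_x L = 0): Q x + c + A^T lambda = 0.
Primal feasibility: A x = b.

This gives the KKT block system:
  [ Q   A^T ] [ x     ]   [-c ]
  [ A    0  ] [ lambda ] = [ b ]

Solving the linear system:
  x*      = (-0.2968, -2.4258, 0.2774)
  lambda* = (14.7355, 4.6903)
  f(x*)   = 19.9484

x* = (-0.2968, -2.4258, 0.2774), lambda* = (14.7355, 4.6903)


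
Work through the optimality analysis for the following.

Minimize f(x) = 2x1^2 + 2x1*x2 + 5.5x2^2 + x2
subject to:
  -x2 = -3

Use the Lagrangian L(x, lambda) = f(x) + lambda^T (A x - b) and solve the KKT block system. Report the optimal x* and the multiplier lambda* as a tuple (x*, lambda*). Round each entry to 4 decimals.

Form the Lagrangian:
  L(x, lambda) = (1/2) x^T Q x + c^T x + lambda^T (A x - b)
Stationarity (grad_x L = 0): Q x + c + A^T lambda = 0.
Primal feasibility: A x = b.

This gives the KKT block system:
  [ Q   A^T ] [ x     ]   [-c ]
  [ A    0  ] [ lambda ] = [ b ]

Solving the linear system:
  x*      = (-1.5, 3)
  lambda* = (31)
  f(x*)   = 48

x* = (-1.5, 3), lambda* = (31)


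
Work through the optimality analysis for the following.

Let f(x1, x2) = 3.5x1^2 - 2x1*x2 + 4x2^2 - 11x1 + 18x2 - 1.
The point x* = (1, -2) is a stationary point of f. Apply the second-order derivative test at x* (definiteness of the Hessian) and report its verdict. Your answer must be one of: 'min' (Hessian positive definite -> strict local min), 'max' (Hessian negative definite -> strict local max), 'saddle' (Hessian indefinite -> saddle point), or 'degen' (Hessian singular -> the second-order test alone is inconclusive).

Compute the Hessian H = grad^2 f:
  H = [[7, -2], [-2, 8]]
Verify stationarity: grad f(x*) = H x* + g = (0, 0).
Eigenvalues of H: 5.4384, 9.5616.
Both eigenvalues > 0, so H is positive definite -> x* is a strict local min.

min


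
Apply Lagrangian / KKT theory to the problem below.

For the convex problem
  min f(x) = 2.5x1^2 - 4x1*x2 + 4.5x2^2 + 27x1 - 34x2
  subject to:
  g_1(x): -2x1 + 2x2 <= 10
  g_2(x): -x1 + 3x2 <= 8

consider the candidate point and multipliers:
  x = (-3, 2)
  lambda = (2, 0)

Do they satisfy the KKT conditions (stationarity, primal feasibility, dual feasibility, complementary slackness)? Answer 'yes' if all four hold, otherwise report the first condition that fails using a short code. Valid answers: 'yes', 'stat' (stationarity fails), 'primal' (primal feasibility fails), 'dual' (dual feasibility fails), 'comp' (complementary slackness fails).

Gradient of f: grad f(x) = Q x + c = (4, -4)
Constraint values g_i(x) = a_i^T x - b_i:
  g_1((-3, 2)) = 0
  g_2((-3, 2)) = 1
Stationarity residual: grad f(x) + sum_i lambda_i a_i = (0, 0)
  -> stationarity OK
Primal feasibility (all g_i <= 0): FAILS
Dual feasibility (all lambda_i >= 0): OK
Complementary slackness (lambda_i * g_i(x) = 0 for all i): OK

Verdict: the first failing condition is primal_feasibility -> primal.

primal


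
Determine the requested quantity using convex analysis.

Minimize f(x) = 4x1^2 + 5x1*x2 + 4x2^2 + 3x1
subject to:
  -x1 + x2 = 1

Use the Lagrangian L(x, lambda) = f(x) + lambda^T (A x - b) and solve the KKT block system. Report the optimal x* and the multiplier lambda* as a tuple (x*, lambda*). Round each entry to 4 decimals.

Form the Lagrangian:
  L(x, lambda) = (1/2) x^T Q x + c^T x + lambda^T (A x - b)
Stationarity (grad_x L = 0): Q x + c + A^T lambda = 0.
Primal feasibility: A x = b.

This gives the KKT block system:
  [ Q   A^T ] [ x     ]   [-c ]
  [ A    0  ] [ lambda ] = [ b ]

Solving the linear system:
  x*      = (-0.6154, 0.3846)
  lambda* = (0)
  f(x*)   = -0.9231

x* = (-0.6154, 0.3846), lambda* = (0)


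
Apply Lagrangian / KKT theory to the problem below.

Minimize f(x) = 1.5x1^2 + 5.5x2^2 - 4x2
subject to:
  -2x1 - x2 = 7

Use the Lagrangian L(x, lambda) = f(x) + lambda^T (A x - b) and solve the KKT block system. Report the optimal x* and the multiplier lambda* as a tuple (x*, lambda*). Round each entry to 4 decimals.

Form the Lagrangian:
  L(x, lambda) = (1/2) x^T Q x + c^T x + lambda^T (A x - b)
Stationarity (grad_x L = 0): Q x + c + A^T lambda = 0.
Primal feasibility: A x = b.

This gives the KKT block system:
  [ Q   A^T ] [ x     ]   [-c ]
  [ A    0  ] [ lambda ] = [ b ]

Solving the linear system:
  x*      = (-3.4468, -0.1064)
  lambda* = (-5.1702)
  f(x*)   = 18.3085

x* = (-3.4468, -0.1064), lambda* = (-5.1702)


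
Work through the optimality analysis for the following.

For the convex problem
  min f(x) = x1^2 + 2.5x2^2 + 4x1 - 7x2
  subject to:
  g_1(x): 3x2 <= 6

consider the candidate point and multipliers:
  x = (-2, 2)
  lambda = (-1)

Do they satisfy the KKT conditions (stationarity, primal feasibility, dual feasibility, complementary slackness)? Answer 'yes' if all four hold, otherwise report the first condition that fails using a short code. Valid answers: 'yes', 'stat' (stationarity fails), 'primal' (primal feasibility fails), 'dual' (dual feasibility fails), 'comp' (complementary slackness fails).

Gradient of f: grad f(x) = Q x + c = (0, 3)
Constraint values g_i(x) = a_i^T x - b_i:
  g_1((-2, 2)) = 0
Stationarity residual: grad f(x) + sum_i lambda_i a_i = (0, 0)
  -> stationarity OK
Primal feasibility (all g_i <= 0): OK
Dual feasibility (all lambda_i >= 0): FAILS
Complementary slackness (lambda_i * g_i(x) = 0 for all i): OK

Verdict: the first failing condition is dual_feasibility -> dual.

dual


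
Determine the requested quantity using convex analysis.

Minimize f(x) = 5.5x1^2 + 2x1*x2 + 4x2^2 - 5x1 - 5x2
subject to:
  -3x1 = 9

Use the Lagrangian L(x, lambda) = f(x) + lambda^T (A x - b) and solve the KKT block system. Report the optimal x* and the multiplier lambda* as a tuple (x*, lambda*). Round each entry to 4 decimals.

Form the Lagrangian:
  L(x, lambda) = (1/2) x^T Q x + c^T x + lambda^T (A x - b)
Stationarity (grad_x L = 0): Q x + c + A^T lambda = 0.
Primal feasibility: A x = b.

This gives the KKT block system:
  [ Q   A^T ] [ x     ]   [-c ]
  [ A    0  ] [ lambda ] = [ b ]

Solving the linear system:
  x*      = (-3, 1.375)
  lambda* = (-11.75)
  f(x*)   = 56.9375

x* = (-3, 1.375), lambda* = (-11.75)


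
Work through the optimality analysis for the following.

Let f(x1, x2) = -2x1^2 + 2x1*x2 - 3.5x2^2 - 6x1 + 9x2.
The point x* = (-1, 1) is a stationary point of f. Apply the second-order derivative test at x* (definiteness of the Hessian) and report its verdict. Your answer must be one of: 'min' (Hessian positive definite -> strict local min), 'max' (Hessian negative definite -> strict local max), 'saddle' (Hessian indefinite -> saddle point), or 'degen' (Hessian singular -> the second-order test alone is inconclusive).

Compute the Hessian H = grad^2 f:
  H = [[-4, 2], [2, -7]]
Verify stationarity: grad f(x*) = H x* + g = (0, 0).
Eigenvalues of H: -8, -3.
Both eigenvalues < 0, so H is negative definite -> x* is a strict local max.

max


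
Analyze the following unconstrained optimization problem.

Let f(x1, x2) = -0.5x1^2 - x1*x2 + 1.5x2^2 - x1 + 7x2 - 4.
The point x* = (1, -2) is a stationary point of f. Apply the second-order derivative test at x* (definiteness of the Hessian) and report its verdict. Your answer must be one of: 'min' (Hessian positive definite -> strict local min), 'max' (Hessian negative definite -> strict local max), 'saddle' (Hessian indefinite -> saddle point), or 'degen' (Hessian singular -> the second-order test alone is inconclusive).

Compute the Hessian H = grad^2 f:
  H = [[-1, -1], [-1, 3]]
Verify stationarity: grad f(x*) = H x* + g = (0, 0).
Eigenvalues of H: -1.2361, 3.2361.
Eigenvalues have mixed signs, so H is indefinite -> x* is a saddle point.

saddle


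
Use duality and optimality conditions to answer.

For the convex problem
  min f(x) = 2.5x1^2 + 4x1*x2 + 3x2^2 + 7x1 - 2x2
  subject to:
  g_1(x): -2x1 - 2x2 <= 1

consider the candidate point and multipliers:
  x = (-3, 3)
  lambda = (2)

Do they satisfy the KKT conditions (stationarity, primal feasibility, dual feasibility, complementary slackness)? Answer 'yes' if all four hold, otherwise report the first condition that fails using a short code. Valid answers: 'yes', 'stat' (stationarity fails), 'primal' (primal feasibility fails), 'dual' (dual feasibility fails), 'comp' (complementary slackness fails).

Gradient of f: grad f(x) = Q x + c = (4, 4)
Constraint values g_i(x) = a_i^T x - b_i:
  g_1((-3, 3)) = -1
Stationarity residual: grad f(x) + sum_i lambda_i a_i = (0, 0)
  -> stationarity OK
Primal feasibility (all g_i <= 0): OK
Dual feasibility (all lambda_i >= 0): OK
Complementary slackness (lambda_i * g_i(x) = 0 for all i): FAILS

Verdict: the first failing condition is complementary_slackness -> comp.

comp


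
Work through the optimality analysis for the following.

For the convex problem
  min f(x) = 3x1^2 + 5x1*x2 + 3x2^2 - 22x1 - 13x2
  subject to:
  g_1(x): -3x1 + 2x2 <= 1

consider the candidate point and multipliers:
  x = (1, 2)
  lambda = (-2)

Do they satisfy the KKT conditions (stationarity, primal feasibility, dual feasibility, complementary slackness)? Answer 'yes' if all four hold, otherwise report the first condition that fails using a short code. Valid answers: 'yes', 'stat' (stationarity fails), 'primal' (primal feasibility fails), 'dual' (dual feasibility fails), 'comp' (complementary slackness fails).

Gradient of f: grad f(x) = Q x + c = (-6, 4)
Constraint values g_i(x) = a_i^T x - b_i:
  g_1((1, 2)) = 0
Stationarity residual: grad f(x) + sum_i lambda_i a_i = (0, 0)
  -> stationarity OK
Primal feasibility (all g_i <= 0): OK
Dual feasibility (all lambda_i >= 0): FAILS
Complementary slackness (lambda_i * g_i(x) = 0 for all i): OK

Verdict: the first failing condition is dual_feasibility -> dual.

dual


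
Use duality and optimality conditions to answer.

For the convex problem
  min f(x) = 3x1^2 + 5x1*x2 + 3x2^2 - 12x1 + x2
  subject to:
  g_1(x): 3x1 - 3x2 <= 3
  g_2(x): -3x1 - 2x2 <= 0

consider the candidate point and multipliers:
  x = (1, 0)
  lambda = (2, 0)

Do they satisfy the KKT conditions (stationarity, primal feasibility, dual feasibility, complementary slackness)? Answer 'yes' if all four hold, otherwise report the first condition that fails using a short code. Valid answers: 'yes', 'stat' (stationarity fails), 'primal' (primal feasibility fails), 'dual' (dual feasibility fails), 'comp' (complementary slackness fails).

Gradient of f: grad f(x) = Q x + c = (-6, 6)
Constraint values g_i(x) = a_i^T x - b_i:
  g_1((1, 0)) = 0
  g_2((1, 0)) = -3
Stationarity residual: grad f(x) + sum_i lambda_i a_i = (0, 0)
  -> stationarity OK
Primal feasibility (all g_i <= 0): OK
Dual feasibility (all lambda_i >= 0): OK
Complementary slackness (lambda_i * g_i(x) = 0 for all i): OK

Verdict: yes, KKT holds.

yes


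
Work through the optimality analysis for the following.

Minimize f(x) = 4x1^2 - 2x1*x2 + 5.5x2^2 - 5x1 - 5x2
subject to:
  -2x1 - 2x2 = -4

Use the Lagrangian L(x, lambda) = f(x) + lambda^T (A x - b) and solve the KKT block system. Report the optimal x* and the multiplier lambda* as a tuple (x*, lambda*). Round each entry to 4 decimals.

Form the Lagrangian:
  L(x, lambda) = (1/2) x^T Q x + c^T x + lambda^T (A x - b)
Stationarity (grad_x L = 0): Q x + c + A^T lambda = 0.
Primal feasibility: A x = b.

This gives the KKT block system:
  [ Q   A^T ] [ x     ]   [-c ]
  [ A    0  ] [ lambda ] = [ b ]

Solving the linear system:
  x*      = (1.1304, 0.8696)
  lambda* = (1.1522)
  f(x*)   = -2.6957

x* = (1.1304, 0.8696), lambda* = (1.1522)


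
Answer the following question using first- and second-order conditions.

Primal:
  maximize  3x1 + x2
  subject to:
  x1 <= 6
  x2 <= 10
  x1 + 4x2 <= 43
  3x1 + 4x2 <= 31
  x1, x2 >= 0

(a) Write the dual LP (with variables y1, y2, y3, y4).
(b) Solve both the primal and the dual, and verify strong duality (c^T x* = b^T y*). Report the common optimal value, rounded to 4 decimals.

The standard primal-dual pair for 'max c^T x s.t. A x <= b, x >= 0' is:
  Dual:  min b^T y  s.t.  A^T y >= c,  y >= 0.

So the dual LP is:
  minimize  6y1 + 10y2 + 43y3 + 31y4
  subject to:
    y1 + y3 + 3y4 >= 3
    y2 + 4y3 + 4y4 >= 1
    y1, y2, y3, y4 >= 0

Solving the primal: x* = (6, 3.25).
  primal value c^T x* = 21.25.
Solving the dual: y* = (2.25, 0, 0, 0.25).
  dual value b^T y* = 21.25.
Strong duality: c^T x* = b^T y*. Confirmed.

21.25


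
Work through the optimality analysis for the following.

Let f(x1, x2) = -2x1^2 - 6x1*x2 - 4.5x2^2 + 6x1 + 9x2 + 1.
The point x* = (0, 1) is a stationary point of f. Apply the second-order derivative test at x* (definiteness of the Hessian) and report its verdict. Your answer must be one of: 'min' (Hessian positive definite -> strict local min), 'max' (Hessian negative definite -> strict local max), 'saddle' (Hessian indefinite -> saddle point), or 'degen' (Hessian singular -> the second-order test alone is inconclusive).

Compute the Hessian H = grad^2 f:
  H = [[-4, -6], [-6, -9]]
Verify stationarity: grad f(x*) = H x* + g = (0, 0).
Eigenvalues of H: -13, 0.
H has a zero eigenvalue (singular; negative semidefinite but not definite), so H is neither positive definite, negative definite, nor indefinite. The second-order test alone is inconclusive -> degen.
(Indeed, f is constant along the null direction of H through x*, so x* is not a strict local extremum.)

degen


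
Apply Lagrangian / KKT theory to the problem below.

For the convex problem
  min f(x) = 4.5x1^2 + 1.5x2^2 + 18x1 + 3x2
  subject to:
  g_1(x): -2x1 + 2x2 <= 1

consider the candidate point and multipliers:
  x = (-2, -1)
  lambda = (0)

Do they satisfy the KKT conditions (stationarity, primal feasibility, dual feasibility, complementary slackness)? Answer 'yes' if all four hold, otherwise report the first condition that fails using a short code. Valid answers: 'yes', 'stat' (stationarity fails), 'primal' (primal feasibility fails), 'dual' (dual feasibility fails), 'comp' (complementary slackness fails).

Gradient of f: grad f(x) = Q x + c = (0, 0)
Constraint values g_i(x) = a_i^T x - b_i:
  g_1((-2, -1)) = 1
Stationarity residual: grad f(x) + sum_i lambda_i a_i = (0, 0)
  -> stationarity OK
Primal feasibility (all g_i <= 0): FAILS
Dual feasibility (all lambda_i >= 0): OK
Complementary slackness (lambda_i * g_i(x) = 0 for all i): OK

Verdict: the first failing condition is primal_feasibility -> primal.

primal


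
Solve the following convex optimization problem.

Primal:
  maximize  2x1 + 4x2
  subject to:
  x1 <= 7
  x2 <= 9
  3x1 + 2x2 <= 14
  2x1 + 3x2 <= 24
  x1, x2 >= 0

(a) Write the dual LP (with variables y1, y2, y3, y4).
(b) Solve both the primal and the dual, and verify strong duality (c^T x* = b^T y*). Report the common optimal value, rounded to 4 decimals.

The standard primal-dual pair for 'max c^T x s.t. A x <= b, x >= 0' is:
  Dual:  min b^T y  s.t.  A^T y >= c,  y >= 0.

So the dual LP is:
  minimize  7y1 + 9y2 + 14y3 + 24y4
  subject to:
    y1 + 3y3 + 2y4 >= 2
    y2 + 2y3 + 3y4 >= 4
    y1, y2, y3, y4 >= 0

Solving the primal: x* = (0, 7).
  primal value c^T x* = 28.
Solving the dual: y* = (0, 0, 2, 0).
  dual value b^T y* = 28.
Strong duality: c^T x* = b^T y*. Confirmed.

28


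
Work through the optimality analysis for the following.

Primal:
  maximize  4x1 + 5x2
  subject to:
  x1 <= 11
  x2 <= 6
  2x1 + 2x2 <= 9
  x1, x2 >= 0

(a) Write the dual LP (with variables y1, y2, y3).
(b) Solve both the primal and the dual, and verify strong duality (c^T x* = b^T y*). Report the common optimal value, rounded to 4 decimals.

The standard primal-dual pair for 'max c^T x s.t. A x <= b, x >= 0' is:
  Dual:  min b^T y  s.t.  A^T y >= c,  y >= 0.

So the dual LP is:
  minimize  11y1 + 6y2 + 9y3
  subject to:
    y1 + 2y3 >= 4
    y2 + 2y3 >= 5
    y1, y2, y3 >= 0

Solving the primal: x* = (0, 4.5).
  primal value c^T x* = 22.5.
Solving the dual: y* = (0, 0, 2.5).
  dual value b^T y* = 22.5.
Strong duality: c^T x* = b^T y*. Confirmed.

22.5


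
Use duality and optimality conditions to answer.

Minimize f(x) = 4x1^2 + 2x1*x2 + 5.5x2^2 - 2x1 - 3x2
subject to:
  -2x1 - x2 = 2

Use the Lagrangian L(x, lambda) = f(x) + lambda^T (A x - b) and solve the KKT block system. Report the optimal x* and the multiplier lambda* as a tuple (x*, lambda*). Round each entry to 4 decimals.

Form the Lagrangian:
  L(x, lambda) = (1/2) x^T Q x + c^T x + lambda^T (A x - b)
Stationarity (grad_x L = 0): Q x + c + A^T lambda = 0.
Primal feasibility: A x = b.

This gives the KKT block system:
  [ Q   A^T ] [ x     ]   [-c ]
  [ A    0  ] [ lambda ] = [ b ]

Solving the linear system:
  x*      = (-1, 0)
  lambda* = (-5)
  f(x*)   = 6

x* = (-1, 0), lambda* = (-5)


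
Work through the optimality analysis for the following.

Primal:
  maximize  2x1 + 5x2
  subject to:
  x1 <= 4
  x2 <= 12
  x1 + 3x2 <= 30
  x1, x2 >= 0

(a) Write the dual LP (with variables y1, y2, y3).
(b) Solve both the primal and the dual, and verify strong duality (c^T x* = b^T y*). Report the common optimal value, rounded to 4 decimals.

The standard primal-dual pair for 'max c^T x s.t. A x <= b, x >= 0' is:
  Dual:  min b^T y  s.t.  A^T y >= c,  y >= 0.

So the dual LP is:
  minimize  4y1 + 12y2 + 30y3
  subject to:
    y1 + y3 >= 2
    y2 + 3y3 >= 5
    y1, y2, y3 >= 0

Solving the primal: x* = (4, 8.6667).
  primal value c^T x* = 51.3333.
Solving the dual: y* = (0.3333, 0, 1.6667).
  dual value b^T y* = 51.3333.
Strong duality: c^T x* = b^T y*. Confirmed.

51.3333


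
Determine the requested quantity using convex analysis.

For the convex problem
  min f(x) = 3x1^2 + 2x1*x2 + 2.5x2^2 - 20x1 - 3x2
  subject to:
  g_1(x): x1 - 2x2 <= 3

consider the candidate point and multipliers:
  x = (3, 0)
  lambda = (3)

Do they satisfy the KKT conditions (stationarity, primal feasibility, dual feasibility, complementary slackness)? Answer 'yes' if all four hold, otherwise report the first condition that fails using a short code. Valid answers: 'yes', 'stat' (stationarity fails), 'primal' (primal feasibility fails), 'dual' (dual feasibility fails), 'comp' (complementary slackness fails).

Gradient of f: grad f(x) = Q x + c = (-2, 3)
Constraint values g_i(x) = a_i^T x - b_i:
  g_1((3, 0)) = 0
Stationarity residual: grad f(x) + sum_i lambda_i a_i = (1, -3)
  -> stationarity FAILS
Primal feasibility (all g_i <= 0): OK
Dual feasibility (all lambda_i >= 0): OK
Complementary slackness (lambda_i * g_i(x) = 0 for all i): OK

Verdict: the first failing condition is stationarity -> stat.

stat


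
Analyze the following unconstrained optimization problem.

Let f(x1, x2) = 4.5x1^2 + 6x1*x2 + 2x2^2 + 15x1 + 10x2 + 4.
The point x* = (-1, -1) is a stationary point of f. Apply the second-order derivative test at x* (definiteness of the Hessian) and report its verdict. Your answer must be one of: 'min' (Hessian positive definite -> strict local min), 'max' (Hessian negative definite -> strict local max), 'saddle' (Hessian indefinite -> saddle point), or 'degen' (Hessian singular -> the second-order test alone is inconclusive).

Compute the Hessian H = grad^2 f:
  H = [[9, 6], [6, 4]]
Verify stationarity: grad f(x*) = H x* + g = (0, 0).
Eigenvalues of H: 0, 13.
H has a zero eigenvalue (singular; positive semidefinite but not definite), so H is neither positive definite, negative definite, nor indefinite. The second-order test alone is inconclusive -> degen.
(Indeed, f is constant along the null direction of H through x*, so x* is not a strict local extremum.)

degen


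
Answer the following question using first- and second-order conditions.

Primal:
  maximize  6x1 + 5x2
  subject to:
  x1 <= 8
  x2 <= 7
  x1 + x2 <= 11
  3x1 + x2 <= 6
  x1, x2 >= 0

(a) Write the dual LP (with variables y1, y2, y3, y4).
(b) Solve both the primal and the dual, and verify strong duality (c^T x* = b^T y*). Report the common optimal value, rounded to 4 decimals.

The standard primal-dual pair for 'max c^T x s.t. A x <= b, x >= 0' is:
  Dual:  min b^T y  s.t.  A^T y >= c,  y >= 0.

So the dual LP is:
  minimize  8y1 + 7y2 + 11y3 + 6y4
  subject to:
    y1 + y3 + 3y4 >= 6
    y2 + y3 + y4 >= 5
    y1, y2, y3, y4 >= 0

Solving the primal: x* = (0, 6).
  primal value c^T x* = 30.
Solving the dual: y* = (0, 0, 0, 5).
  dual value b^T y* = 30.
Strong duality: c^T x* = b^T y*. Confirmed.

30


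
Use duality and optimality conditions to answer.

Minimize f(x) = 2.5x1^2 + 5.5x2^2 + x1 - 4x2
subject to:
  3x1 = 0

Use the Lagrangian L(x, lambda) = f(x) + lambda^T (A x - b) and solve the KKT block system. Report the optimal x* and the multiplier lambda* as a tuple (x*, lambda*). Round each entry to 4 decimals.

Form the Lagrangian:
  L(x, lambda) = (1/2) x^T Q x + c^T x + lambda^T (A x - b)
Stationarity (grad_x L = 0): Q x + c + A^T lambda = 0.
Primal feasibility: A x = b.

This gives the KKT block system:
  [ Q   A^T ] [ x     ]   [-c ]
  [ A    0  ] [ lambda ] = [ b ]

Solving the linear system:
  x*      = (0, 0.3636)
  lambda* = (-0.3333)
  f(x*)   = -0.7273

x* = (0, 0.3636), lambda* = (-0.3333)


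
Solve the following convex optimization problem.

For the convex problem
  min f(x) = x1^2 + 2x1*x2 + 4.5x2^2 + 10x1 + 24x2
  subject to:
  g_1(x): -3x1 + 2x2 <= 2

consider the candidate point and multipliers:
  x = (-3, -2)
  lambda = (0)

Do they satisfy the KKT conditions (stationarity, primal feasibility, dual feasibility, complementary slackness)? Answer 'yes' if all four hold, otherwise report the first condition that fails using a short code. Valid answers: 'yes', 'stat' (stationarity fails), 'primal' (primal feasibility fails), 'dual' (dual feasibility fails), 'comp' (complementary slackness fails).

Gradient of f: grad f(x) = Q x + c = (0, 0)
Constraint values g_i(x) = a_i^T x - b_i:
  g_1((-3, -2)) = 3
Stationarity residual: grad f(x) + sum_i lambda_i a_i = (0, 0)
  -> stationarity OK
Primal feasibility (all g_i <= 0): FAILS
Dual feasibility (all lambda_i >= 0): OK
Complementary slackness (lambda_i * g_i(x) = 0 for all i): OK

Verdict: the first failing condition is primal_feasibility -> primal.

primal


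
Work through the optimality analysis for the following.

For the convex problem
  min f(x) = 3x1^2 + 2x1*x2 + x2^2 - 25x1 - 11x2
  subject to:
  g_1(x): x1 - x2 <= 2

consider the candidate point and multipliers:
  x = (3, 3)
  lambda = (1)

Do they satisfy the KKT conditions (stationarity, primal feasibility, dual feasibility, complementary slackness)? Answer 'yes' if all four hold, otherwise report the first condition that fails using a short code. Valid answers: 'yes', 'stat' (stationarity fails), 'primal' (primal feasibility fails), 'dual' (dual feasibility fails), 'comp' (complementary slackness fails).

Gradient of f: grad f(x) = Q x + c = (-1, 1)
Constraint values g_i(x) = a_i^T x - b_i:
  g_1((3, 3)) = -2
Stationarity residual: grad f(x) + sum_i lambda_i a_i = (0, 0)
  -> stationarity OK
Primal feasibility (all g_i <= 0): OK
Dual feasibility (all lambda_i >= 0): OK
Complementary slackness (lambda_i * g_i(x) = 0 for all i): FAILS

Verdict: the first failing condition is complementary_slackness -> comp.

comp


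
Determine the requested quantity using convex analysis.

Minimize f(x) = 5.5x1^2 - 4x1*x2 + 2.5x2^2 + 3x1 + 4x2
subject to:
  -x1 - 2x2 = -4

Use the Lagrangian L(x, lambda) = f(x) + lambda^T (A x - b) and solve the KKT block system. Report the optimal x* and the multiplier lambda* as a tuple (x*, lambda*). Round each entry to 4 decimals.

Form the Lagrangian:
  L(x, lambda) = (1/2) x^T Q x + c^T x + lambda^T (A x - b)
Stationarity (grad_x L = 0): Q x + c + A^T lambda = 0.
Primal feasibility: A x = b.

This gives the KKT block system:
  [ Q   A^T ] [ x     ]   [-c ]
  [ A    0  ] [ lambda ] = [ b ]

Solving the linear system:
  x*      = (0.7385, 1.6308)
  lambda* = (4.6)
  f(x*)   = 13.5692

x* = (0.7385, 1.6308), lambda* = (4.6)


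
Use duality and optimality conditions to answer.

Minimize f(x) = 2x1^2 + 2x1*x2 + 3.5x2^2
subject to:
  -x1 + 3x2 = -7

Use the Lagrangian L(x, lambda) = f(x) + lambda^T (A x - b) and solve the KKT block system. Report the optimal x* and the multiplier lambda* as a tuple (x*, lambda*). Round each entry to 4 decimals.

Form the Lagrangian:
  L(x, lambda) = (1/2) x^T Q x + c^T x + lambda^T (A x - b)
Stationarity (grad_x L = 0): Q x + c + A^T lambda = 0.
Primal feasibility: A x = b.

This gives the KKT block system:
  [ Q   A^T ] [ x     ]   [-c ]
  [ A    0  ] [ lambda ] = [ b ]

Solving the linear system:
  x*      = (1.6545, -1.7818)
  lambda* = (3.0545)
  f(x*)   = 10.6909

x* = (1.6545, -1.7818), lambda* = (3.0545)


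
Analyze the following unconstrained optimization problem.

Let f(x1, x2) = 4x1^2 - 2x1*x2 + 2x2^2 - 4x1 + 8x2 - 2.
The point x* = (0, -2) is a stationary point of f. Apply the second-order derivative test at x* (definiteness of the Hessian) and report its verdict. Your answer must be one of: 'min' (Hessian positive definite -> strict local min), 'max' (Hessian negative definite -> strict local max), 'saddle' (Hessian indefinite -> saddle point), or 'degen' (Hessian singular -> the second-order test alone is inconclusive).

Compute the Hessian H = grad^2 f:
  H = [[8, -2], [-2, 4]]
Verify stationarity: grad f(x*) = H x* + g = (0, 0).
Eigenvalues of H: 3.1716, 8.8284.
Both eigenvalues > 0, so H is positive definite -> x* is a strict local min.

min


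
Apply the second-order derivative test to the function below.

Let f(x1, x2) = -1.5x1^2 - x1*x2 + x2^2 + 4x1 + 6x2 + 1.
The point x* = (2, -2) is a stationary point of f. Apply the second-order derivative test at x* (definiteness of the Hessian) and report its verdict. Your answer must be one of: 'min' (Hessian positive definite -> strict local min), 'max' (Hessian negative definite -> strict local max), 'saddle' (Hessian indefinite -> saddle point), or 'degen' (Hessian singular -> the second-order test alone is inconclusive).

Compute the Hessian H = grad^2 f:
  H = [[-3, -1], [-1, 2]]
Verify stationarity: grad f(x*) = H x* + g = (0, 0).
Eigenvalues of H: -3.1926, 2.1926.
Eigenvalues have mixed signs, so H is indefinite -> x* is a saddle point.

saddle


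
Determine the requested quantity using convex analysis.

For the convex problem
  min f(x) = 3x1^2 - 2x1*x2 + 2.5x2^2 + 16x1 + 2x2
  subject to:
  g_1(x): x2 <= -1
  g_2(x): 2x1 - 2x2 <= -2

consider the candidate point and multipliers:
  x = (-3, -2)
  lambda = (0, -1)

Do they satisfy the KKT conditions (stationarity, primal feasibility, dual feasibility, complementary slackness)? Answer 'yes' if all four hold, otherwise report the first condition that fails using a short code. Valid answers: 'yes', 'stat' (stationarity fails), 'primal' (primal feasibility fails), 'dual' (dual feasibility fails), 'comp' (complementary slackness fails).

Gradient of f: grad f(x) = Q x + c = (2, -2)
Constraint values g_i(x) = a_i^T x - b_i:
  g_1((-3, -2)) = -1
  g_2((-3, -2)) = 0
Stationarity residual: grad f(x) + sum_i lambda_i a_i = (0, 0)
  -> stationarity OK
Primal feasibility (all g_i <= 0): OK
Dual feasibility (all lambda_i >= 0): FAILS
Complementary slackness (lambda_i * g_i(x) = 0 for all i): OK

Verdict: the first failing condition is dual_feasibility -> dual.

dual


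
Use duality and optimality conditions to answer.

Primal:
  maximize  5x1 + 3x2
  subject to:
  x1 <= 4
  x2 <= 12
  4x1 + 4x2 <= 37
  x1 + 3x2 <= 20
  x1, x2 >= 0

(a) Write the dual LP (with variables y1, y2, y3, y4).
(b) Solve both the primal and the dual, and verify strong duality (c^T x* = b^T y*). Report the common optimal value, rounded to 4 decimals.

The standard primal-dual pair for 'max c^T x s.t. A x <= b, x >= 0' is:
  Dual:  min b^T y  s.t.  A^T y >= c,  y >= 0.

So the dual LP is:
  minimize  4y1 + 12y2 + 37y3 + 20y4
  subject to:
    y1 + 4y3 + y4 >= 5
    y2 + 4y3 + 3y4 >= 3
    y1, y2, y3, y4 >= 0

Solving the primal: x* = (4, 5.25).
  primal value c^T x* = 35.75.
Solving the dual: y* = (2, 0, 0.75, 0).
  dual value b^T y* = 35.75.
Strong duality: c^T x* = b^T y*. Confirmed.

35.75


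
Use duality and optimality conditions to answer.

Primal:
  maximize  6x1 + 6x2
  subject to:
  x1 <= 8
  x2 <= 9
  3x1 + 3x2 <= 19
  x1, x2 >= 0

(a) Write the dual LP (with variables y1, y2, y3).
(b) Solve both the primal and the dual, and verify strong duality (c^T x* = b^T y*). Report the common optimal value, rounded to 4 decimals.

The standard primal-dual pair for 'max c^T x s.t. A x <= b, x >= 0' is:
  Dual:  min b^T y  s.t.  A^T y >= c,  y >= 0.

So the dual LP is:
  minimize  8y1 + 9y2 + 19y3
  subject to:
    y1 + 3y3 >= 6
    y2 + 3y3 >= 6
    y1, y2, y3 >= 0

Solving the primal: x* = (6.3333, 0).
  primal value c^T x* = 38.
Solving the dual: y* = (0, 0, 2).
  dual value b^T y* = 38.
Strong duality: c^T x* = b^T y*. Confirmed.

38
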